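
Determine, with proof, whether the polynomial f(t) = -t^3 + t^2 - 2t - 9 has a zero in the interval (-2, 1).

f(-2) = 7 and f(1) = -11, which have opposite signs.
f is continuous everywhere (it is a polynomial), in particular on [-2, 1].
By the Intermediate Value Theorem f must vanish at some point of (-2, 1).

Such a root exists.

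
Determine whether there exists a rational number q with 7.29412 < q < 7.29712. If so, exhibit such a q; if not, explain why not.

q = 197/27

Look for a denominator N such that an integer falls strictly between N·7.29412 and N·7.29712. N = 27 works: 27·7.29412 = 196.94124 < 197 < 197.02224 = 27·7.29712.
Hence 197/27 is a rational number with 7.29412 < 197/27 < 7.29712.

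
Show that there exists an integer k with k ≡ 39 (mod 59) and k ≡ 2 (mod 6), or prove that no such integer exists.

Since 59 and 6 share no common factor, CRT says the pair of congruences has a solution (unique mod 354).
Write k = 39 + 59t and require 39 + 59t ≡ 2 (mod 6), i.e. 59t ≡ 5 (mod 6).
59 ≡ 5 (mod 6), so this reads 5t ≡ 5 (mod 6). Since 5·5 = 25 = 4·6 + 1, the inverse of 5 mod 6 is 5.
Multiplying by 5: t ≡ 5·5 = 25 ≡ 1 (mod 6).
With t = 1: k = 39 + 59·1 = 98.
Check: 98 mod 59 = 39, 98 mod 6 = 2. ✓

k = 98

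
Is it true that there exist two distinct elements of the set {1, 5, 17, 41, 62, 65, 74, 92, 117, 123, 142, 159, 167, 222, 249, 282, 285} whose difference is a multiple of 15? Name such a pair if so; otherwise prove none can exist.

5 and 65 are such a pair.

Both 5 and 65 leave remainder 5 on division by 15; their difference 60 = 4·15 is a multiple of 15.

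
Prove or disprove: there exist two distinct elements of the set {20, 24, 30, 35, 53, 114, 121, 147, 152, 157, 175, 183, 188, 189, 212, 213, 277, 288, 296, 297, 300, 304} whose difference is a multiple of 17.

Yes: 24 and 296.

Reduce each element mod 17: 20↦3, 24↦7, 30↦13, 35↦1, 53↦2, 114↦12, 121↦2, 147↦11, 152↦16, 157↦4, 175↦5, 183↦13, 188↦1, 189↦2, 212↦8, 213↦9, 277↦5, 288↦16, 296↦7, 297↦8, 300↦11, 304↦15. The residue 7 repeats (at 24 and 296), and 296 − 24 = 272 = 16·17.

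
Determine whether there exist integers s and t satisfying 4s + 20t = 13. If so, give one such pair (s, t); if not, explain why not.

There are no such integers.

gcd(4, 20) = 4, so every integer of the form 4s + 20t is a multiple of 4.
But 13 is not a multiple of 4 (it leaves remainder 1).
So the equation is unsolvable over ℤ.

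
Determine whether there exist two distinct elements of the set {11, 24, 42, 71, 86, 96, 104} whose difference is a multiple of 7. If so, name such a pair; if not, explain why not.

Residues mod 7: 11↦4, 24↦3, 42↦0, 71↦1, 86↦2, 96↦5, 104↦6.
No residue repeats among the 7 elements, so no pair has difference ≡ 0 (mod 7).

No such pair exists.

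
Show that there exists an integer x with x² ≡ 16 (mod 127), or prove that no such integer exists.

x = 123

Take x = 123. Then 123² = 15129 = 119·127 + 16, so 123² ≡ 16 (mod 127).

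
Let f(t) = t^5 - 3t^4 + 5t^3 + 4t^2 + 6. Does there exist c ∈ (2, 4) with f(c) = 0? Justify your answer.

No such root exists.

The endpoint values f(2) = 46 and f(4) = 646 are both positive. Claim: f(t) > 0 for every t in (2, 4).
Shift to the endpoint 2: with t = 2 + u (0 < u < 2), one computes f(2 + u) = u^5 + 7u^4 + 21u^3 + 42u^2 + 60u + 46.
All 6 nonzero coefficients of this polynomial in u are positive; hence for u > 0 the value is a sum of positive terms (the constant 46 among them).
Therefore f(t) > 0 throughout (2, 4), and f has no zero there.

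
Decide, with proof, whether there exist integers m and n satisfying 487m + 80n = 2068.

m = 44, n = -242

487 and 80 are coprime, so 487m + 80n ranges over all of ℤ.
Run the Euclidean algorithm on 487 and 80: 487 = 6·80 + 7, 80 = 11·7 + 3, 7 = 2·3 + 1, 3 = 3·1 + 0.
Back-substituting, 1 = 7 − 2·3 = 7 − 2·(80 − 11·7) = −2·80 + 23·7 = −2·80 + 23·(487 − 6·80) = 23·487 − 140·80; that is, 487·23 + 80·(-140) = 1.
Scaling by 2068 gives the particular solution (m, n) = (47564, -289520).
Subtracting 594·80 from m and adding 594·487 to n gives the tidier solution (44, -242).
Check: 487·44 + 80·(-242) = 21428 − 19360 = 2068. ✓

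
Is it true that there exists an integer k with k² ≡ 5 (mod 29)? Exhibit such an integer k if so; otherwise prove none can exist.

k = 18 works: 18² = 324, and 324 − 5 = 319 = 11·29.

k = 18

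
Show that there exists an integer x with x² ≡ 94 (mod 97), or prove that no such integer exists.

Take x = 71. Then 71² = 5041 = 51·97 + 94, so 71² ≡ 94 (mod 97).

x = 71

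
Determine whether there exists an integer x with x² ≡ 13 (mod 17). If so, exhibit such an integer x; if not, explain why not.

Take x = 8. Then 8² = 64 = 3·17 + 13, so 8² ≡ 13 (mod 17).

x = 8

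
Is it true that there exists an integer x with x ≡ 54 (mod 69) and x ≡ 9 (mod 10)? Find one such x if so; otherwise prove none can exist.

Since 69 and 10 share no common factor, CRT says the pair of congruences has a solution (unique mod 690).
Any solution of the first congruence is x = 54 + 69t; substituting into the second, 69t ≡ 9 − 54 ≡ 5 (mod 10).
69 ≡ 9 (mod 10), so this reads 9t ≡ 5 (mod 10). To invert 9 modulo 10: 10 = 1·9 + 1, 9 = 9·1 + 0, and unwinding, 1 = 10 − 1·9. Thus 9⁻¹ ≡ -1 ≡ 9 (mod 10).
Therefore t ≡ 9·5 = 45 ≡ 5 (mod 10).
With t = 5: x = 54 + 69·5 = 399.
Indeed 399 ≡ 54 (mod 69) and 399 ≡ 9 (mod 10).

x = 399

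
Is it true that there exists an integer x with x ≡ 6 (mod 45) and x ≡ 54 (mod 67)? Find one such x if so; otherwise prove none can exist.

The moduli 45 and 67 are coprime, so by the Chinese Remainder Theorem a unique solution modulo 3015 exists.
Any solution of the first congruence is x = 6 + 45t; substituting into the second, 45t ≡ 54 − 6 ≡ 48 (mod 67).
To invert 45 modulo 67: 67 = 1·45 + 22, 45 = 2·22 + 1, 22 = 22·1 + 0, and unwinding, 1 = 45 − 2·22 = 45 − 2·(67 − 1·45) = −2·67 + 3·45. Thus 45⁻¹ ≡ 3 (mod 67).
Therefore t ≡ 3·48 = 144 ≡ 10 (mod 67).
Taking t = 10 gives x = 6 + 45·10 = 456.
Check: 456 mod 45 = 6, 456 mod 67 = 54. ✓

x = 456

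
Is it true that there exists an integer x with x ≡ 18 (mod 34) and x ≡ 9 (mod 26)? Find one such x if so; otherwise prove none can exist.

No such integer exists.

gcd(34, 26) = 2. If x ≡ 18 (mod 34) and x ≡ 9 (mod 26), then x ≡ 18 (mod 2) and x ≡ 9 (mod 2).
These are incompatible: 18 − 9 = 9 is not divisible by 2.
Hence the system has no solution.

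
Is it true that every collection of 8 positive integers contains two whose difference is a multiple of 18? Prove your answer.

No; for instance {39, 40, 41, 42, 43, 44, 45, 46} is a counterexample.

Try 8 consecutive integers, 39, 40, …, 46. Their remainders mod 18 are 3, 4, 5, 6, 7, 8, 9, 10 — pairwise different, as any 8 ≤ 18 consecutive integers have distinct residues.
The differences between them range over 1, …, 7, none of which is divisible by 18.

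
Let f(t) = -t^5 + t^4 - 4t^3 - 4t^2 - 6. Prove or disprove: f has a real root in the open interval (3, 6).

No.

The endpoint values f(3) = -312 and f(6) = -7494 are both negative. Claim: f(t) < 0 for every t in (3, 6).
Shift to the endpoint 3: with t = 3 + u (0 < u < 3), one computes f(3 + u) = -u^5 - 14u^4 - 82u^3 - 256u^2 - 429u - 312.
The nonzero coefficients here are all negative, so for u > 0 every term is negative (or zero), and the constant term -312 is strictly negative.
Therefore f(t) < 0 throughout (3, 6), and f has no zero there.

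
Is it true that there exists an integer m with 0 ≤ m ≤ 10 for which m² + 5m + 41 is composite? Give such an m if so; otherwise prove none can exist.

m = 5

At m = 5: 5² + 5·5 + 41 = 91 = 7·13, which is composite.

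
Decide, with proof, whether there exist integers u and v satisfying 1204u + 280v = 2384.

Both 1204 and 280 are divisible by gcd(1204, 280) = 28, hence so is any combination 1204u + 280v.
But 2384 is not a multiple of 28 (it leaves remainder 4).
Hence no integers u, v satisfy the equation.

No, no such integers exist.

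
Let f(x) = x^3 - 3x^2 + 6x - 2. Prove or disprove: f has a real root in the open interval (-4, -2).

No.

f(-4) = -138 and f(-2) = -34, both negative.
f'(x) = 3x^2 - 6x + 6 has discriminant (-6)² − 4·3·6 = -36 < 0, so f' has no real roots and is positive for every real x.
Hence f is strictly increasing on ℝ, and in particular on [-4, -2]. A strictly monotone function with same-sign endpoint values stays negative on the whole interval, so f has no zero in (-4, -2).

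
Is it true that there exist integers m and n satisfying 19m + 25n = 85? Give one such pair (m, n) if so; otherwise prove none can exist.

Since gcd(19, 25) = 1, every integer is an integer combination of 19 and 25.
Euclidean algorithm: 25 = 1·19 + 6, 19 = 3·6 + 1, 6 = 6·1 + 0.
Back-substituting, 1 = 19 − 3·6 = 19 − 3·(25 − 1·19) = −3·25 + 4·19; that is, 19·4 + 25·(-3) = 1.
Multiplying through by 85: m = 4·85 = 340, n = (-3)·85 = -255 is a solution.
Shifting by a multiple of (25, −19) keeps it a solution: m = 340 − 13·25 = 15, n = -255 + 13·19 = -8.
Check: 19·15 + 25·(-8) = 285 − 200 = 85. ✓

m = 15, n = -8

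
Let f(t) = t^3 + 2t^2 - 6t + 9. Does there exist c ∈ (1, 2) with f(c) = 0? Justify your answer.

No such root exists.

The endpoint values f(1) = 6 and f(2) = 13 are both positive. Claim: f(t) > 0 for every t in (1, 2).
Shift to the endpoint 1: with t = 1 + u (0 < u < 1), one computes f(1 + u) = u^3 + 5u^2 + u + 6.
The nonzero coefficients here are all positive, so for u > 0 every term is positive (or zero), and the constant term 6 is strictly positive.
Therefore f(t) > 0 throughout (1, 2), and f has no zero there.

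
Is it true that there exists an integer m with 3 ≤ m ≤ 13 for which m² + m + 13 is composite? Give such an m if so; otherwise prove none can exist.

At m = 4: 4² + 4 + 13 = 33 = 3·11, which is composite.

m = 4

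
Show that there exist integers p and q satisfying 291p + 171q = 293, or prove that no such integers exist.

Both 291 and 171 are divisible by gcd(291, 171) = 3, hence so is any combination 291p + 171q.
However 293 leaves remainder 2 on division by 3.
Therefore 291p + 171q = 293 has no solution in integers.

No, no such integers exist.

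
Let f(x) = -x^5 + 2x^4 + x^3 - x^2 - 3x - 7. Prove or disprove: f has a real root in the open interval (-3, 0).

Yes, f has a root in the interval.

f(-3) = 371 and f(0) = -7, which have opposite signs.
As a polynomial, f is continuous on every closed interval.
By the Intermediate Value Theorem f must vanish at some point of (-3, 0).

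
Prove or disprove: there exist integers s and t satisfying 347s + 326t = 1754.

Since gcd(347, 326) = 1, every integer is an integer combination of 347 and 326.
Dividing repeatedly: 347 = 1·326 + 21, 326 = 15·21 + 11, 21 = 1·11 + 10, 11 = 1·10 + 1, 10 = 10·1 + 0.
Unwinding: 1 = 11 − 1·10 = 11 − (21 − 1·11) = −21 + 2·11 = −21 + 2·(326 − 15·21) = 2·326 − 31·21 = 2·326 − 31·(347 − 1·326) = −31·347 + 33·326, i.e. 347·(-31) + 326·33 = 1.
Scaling by 1754 gives the particular solution (s, t) = (-54374, 57882).
Shifting by a multiple of (326, −347) keeps it a solution: s = -54374 + 167·326 = 68, t = 57882 − 167·347 = -67.
Indeed 347·68 + 326·(-67) = 23596 − 21842 = 1754.

s = 68, t = -67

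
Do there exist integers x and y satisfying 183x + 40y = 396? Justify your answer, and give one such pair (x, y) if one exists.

Since gcd(183, 40) = 1, every integer is an integer combination of 183 and 40.
Run the Euclidean algorithm on 183 and 40: 183 = 4·40 + 23, 40 = 1·23 + 17, 23 = 1·17 + 6, 17 = 2·6 + 5, 6 = 1·5 + 1, 5 = 5·1 + 0.
Unwinding: 1 = 6 − 1·5 = 6 − (17 − 2·6) = −17 + 3·6 = −17 + 3·(23 − 1·17) = 3·23 − 4·17 = 3·23 − 4·(40 − 1·23) = −4·40 + 7·23 = −4·40 + 7·(183 − 4·40) = 7·183 − 32·40, i.e. 183·7 + 40·(-32) = 1.
Multiplying through by 396: x = 7·396 = 2772, y = (-32)·396 = -12672 is a solution.
The general solution is x = 2772 + 40k, y = -12672 − 183k; taking k = -69 gives the smaller pair x = 12, y = -45.
Indeed 183·12 + 40·(-45) = 2196 − 1800 = 396.

x = 12, y = -45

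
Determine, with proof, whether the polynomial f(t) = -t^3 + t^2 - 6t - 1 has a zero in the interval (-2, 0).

Such a root exists.

f(-2) = 23 and f(0) = -1, which have opposite signs.
As a polynomial, f is continuous on every closed interval.
By the Intermediate Value Theorem, f takes the value 0 somewhere in the open interval.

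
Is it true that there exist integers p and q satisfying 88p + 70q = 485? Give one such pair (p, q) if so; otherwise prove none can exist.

Both 88 and 70 are divisible by gcd(88, 70) = 2, hence so is any combination 88p + 70q.
But 485 is not a multiple of 2 (it leaves remainder 1).
Therefore 88p + 70q = 485 has no solution in integers.

No, no such integers exist.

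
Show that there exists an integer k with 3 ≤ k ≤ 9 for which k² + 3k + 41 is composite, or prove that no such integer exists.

At k = 6: 6² + 3·6 + 41 = 95 = 5·19, which is composite.

k = 6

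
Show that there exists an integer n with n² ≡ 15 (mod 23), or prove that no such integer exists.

23 is prime, so by Euler's criterion 15 is a square mod 23 iff 15^((23−1)/2) = 15^11 ≡ 1 (mod 23).
Squaring successively (mod 23): 15^2 = 225 ≡ 18; 15^4 ≡ 18² = 324 ≡ 2; 15^8 ≡ 2² = 4 ≡ 4.
Since 11 = 8 + 2 + 1, 15^11 ≡ 4 · 18 · 15; multiplying out mod 23: 4·18 = 72 ≡ 3, then 3·15 = 45 ≡ 22. Thus 15^11 ≡ 22 ≡ −1 (mod 23).
The value −1 means 15 is a non-residue modulo 23, so n² ≡ 15 (mod 23) is impossible.

There is no such integer.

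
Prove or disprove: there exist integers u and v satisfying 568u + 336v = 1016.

gcd(568, 336) = 8, and 8 divides 1016, so integer solutions exist.
Dividing through by 8 reduces the equation to 71u + 42v = 127.
Run the Euclidean algorithm on 71 and 42: 71 = 1·42 + 29, 42 = 1·29 + 13, 29 = 2·13 + 3, 13 = 4·3 + 1, 3 = 3·1 + 0.
Unwinding: 1 = 13 − 4·3 = 13 − 4·(29 − 2·13) = −4·29 + 9·13 = −4·29 + 9·(42 − 1·29) = 9·42 − 13·29 = 9·42 − 13·(71 − 1·42) = −13·71 + 22·42, i.e. 71·(-13) + 42·22 = 1.
Multiplying through by 127: u = (-13)·127 = -1651, v = 22·127 = 2794 is a solution.
The general solution is u = -1651 + 42k, v = 2794 − 71k; taking k = 40 gives the smaller pair u = 29, v = -46.
Check: 568·29 + 336·(-46) = 16472 − 15456 = 1016. ✓

u = 29, v = -46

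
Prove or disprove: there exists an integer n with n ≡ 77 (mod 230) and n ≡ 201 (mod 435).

There is no such integer.

Both moduli are multiples of 5 = gcd(230, 435), so any solution would satisfy n ≡ 77 and n ≡ 201 modulo 5 simultaneously.
However 77 ≡ 2 and 201 ≡ 1 (mod 5), and 2 ≠ 1.
Therefore no such n exists.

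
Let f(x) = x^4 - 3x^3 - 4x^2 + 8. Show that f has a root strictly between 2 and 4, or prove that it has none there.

f(2) = -16 and f(4) = 8, which have opposite signs.
As a polynomial, f is continuous on every closed interval.
By the Intermediate Value Theorem, f takes the value 0 somewhere in the open interval.

Such a root exists.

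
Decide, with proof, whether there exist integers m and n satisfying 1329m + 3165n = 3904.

gcd(1329, 3165) = 3, so every integer of the form 1329m + 3165n is a multiple of 3.
But 3904 = 3·1301 + 1, so 3 ∤ 3904.
So the equation is unsolvable over ℤ.

No, no such integers exist.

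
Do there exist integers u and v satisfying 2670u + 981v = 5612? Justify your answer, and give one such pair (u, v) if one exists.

Any value of 2670u + 981v is a multiple of gcd(2670, 981) = 3.
But 5612 is not a multiple of 3 (it leaves remainder 2).
Hence no integers u, v satisfy the equation.

There are no such integers.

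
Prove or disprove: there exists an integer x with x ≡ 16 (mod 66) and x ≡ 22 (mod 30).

The moduli are not coprime: gcd(66, 30) = 6. Compatibility requires 6 ∣ (22 − 16) = 6, which holds, so solutions exist.
Step through x = 16, 16 + 66, 16 + 2·66, …: the values 16, 82 reduce mod 30 to 16, 22. The value 82 hits 22.
Verify: 82 = 1·66 + 16 and 82 = 2·30 + 22. ✓

x = 82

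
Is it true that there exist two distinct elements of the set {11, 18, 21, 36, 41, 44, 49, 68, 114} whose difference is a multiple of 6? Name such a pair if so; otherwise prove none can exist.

Reduce each element mod 6: 11↦5, 18↦0, 21↦3, 36↦0, 41↦5, 44↦2, 49↦1, 68↦2, 114↦0. The residue 5 repeats (at 11 and 41), and 41 − 11 = 30 = 5·6.

11 and 41 are such a pair.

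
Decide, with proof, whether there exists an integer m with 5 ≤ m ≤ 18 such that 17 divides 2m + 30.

For m = 5, 6, …, 18 the values of 2m + 30 modulo 17 are 6, 8, 10, 12, 14, 16, 1, 3, 5, 7, 9, 11, 13, 15 respectively.
The residue 0 does not occur, so no m in [5, 18] makes 2m + 30 a multiple of 17.

No, no such integer m in that range exists.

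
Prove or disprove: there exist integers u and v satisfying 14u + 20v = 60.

u = 0, v = 3

Since gcd(14, 20) = 2 and 60 = 2·30, Bézout's identity guarantees a solution.
Dividing through by 2 reduces the equation to 7u + 10v = 30.
Dividing repeatedly: 10 = 1·7 + 3, 7 = 2·3 + 1, 3 = 3·1 + 0.
Unwinding: 1 = 7 − 2·3 = 7 − 2·(10 − 1·7) = −2·10 + 3·7, i.e. 7·3 + 10·(-2) = 1.
Multiplying through by 30: u = 3·30 = 90, v = (-2)·30 = -60 is a solution.
The general solution is u = 90 + 10k, v = -60 − 7k; taking k = -9 gives the smaller pair u = 0, v = 3.
Check: 14·0 + 20·3 = 0 + 60 = 60. ✓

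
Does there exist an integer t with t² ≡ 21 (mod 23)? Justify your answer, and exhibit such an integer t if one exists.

Apply Euler's criterion with the prime 23: 21 is a quadratic residue iff 21^11 ≡ 1 (mod 23), and a non-residue iff it is ≡ −1.
Repeated squaring mod 23: 21^2 = 441 ≡ 4; 21^4 ≡ 4² = 16 ≡ 16; 21^8 ≡ 16² = 256 ≡ 3.
Since 11 = 8 + 2 + 1, 21^11 ≡ 3 · 4 · 21; multiplying out mod 23: 3·4 = 12 ≡ 12, then 12·21 = 252 ≡ 22. Thus 21^11 ≡ 22 ≡ −1 (mod 23).
By Euler's criterion 21 is a quadratic non-residue mod 23: no t satisfies t² ≡ 21 (mod 23).

No such integer exists.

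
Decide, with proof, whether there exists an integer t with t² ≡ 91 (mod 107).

No such integer exists.

107 is prime, so by Euler's criterion 91 is a square mod 107 iff 91^((107−1)/2) = 91^53 ≡ 1 (mod 107).
Squaring successively (mod 107): 91^2 = 8281 ≡ 42; 91^4 ≡ 42² = 1764 ≡ 52; 91^8 ≡ 52² = 2704 ≡ 29; 91^16 ≡ 29² = 841 ≡ 92; 91^32 ≡ 92² = 8464 ≡ 11.
Since 53 = 32 + 16 + 4 + 1, 91^53 ≡ 11 · 92 · 52 · 91; multiplying out mod 107: 11·92 = 1012 ≡ 49, then 49·52 = 2548 ≡ 87, then 87·91 = 7917 ≡ 106. Thus 91^53 ≡ 106 ≡ −1 (mod 107).
By Euler's criterion 91 is a quadratic non-residue mod 107: no t satisfies t² ≡ 91 (mod 107).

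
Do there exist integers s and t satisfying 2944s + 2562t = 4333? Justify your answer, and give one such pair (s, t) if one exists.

Both 2944 and 2562 are divisible by gcd(2944, 2562) = 2, hence so is any combination 2944s + 2562t.
But 4333 = 2·2166 + 1, so 2 ∤ 4333.
Hence no integers s, t satisfy the equation.

No, no such integers exist.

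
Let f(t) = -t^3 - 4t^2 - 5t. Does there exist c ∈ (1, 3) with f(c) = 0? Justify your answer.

f has no root in that interval.

The endpoint values f(1) = -10 and f(3) = -78 are both negative. Claim: f(t) < 0 for every t in (1, 3).
Substitute t = 1 + u, where 0 < u < 2 on the interval. Expanding, f(1 + u) = -u^3 - 7u^2 - 16u - 10.
All 4 nonzero coefficients of this polynomial in u are negative; hence for u > 0 the value is a sum of negative terms (the constant -10 among them).
So f is strictly negative on (1, 3); no root exists in the interval.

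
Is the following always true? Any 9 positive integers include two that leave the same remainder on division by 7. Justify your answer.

Yes.

Partition the integers by their residue mod 7; there are 7 classes.
With 9 integers and only 7 classes, the pigeonhole principle forces two of them, say a and b, into the same class.
That is, a and b leave the same remainder on division by 7, as claimed.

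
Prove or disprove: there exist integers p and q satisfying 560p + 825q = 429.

There are no such integers.

Both 560 and 825 are divisible by gcd(560, 825) = 5, hence so is any combination 560p + 825q.
But 429 is not a multiple of 5 (it leaves remainder 4).
Hence no integers p, q satisfy the equation.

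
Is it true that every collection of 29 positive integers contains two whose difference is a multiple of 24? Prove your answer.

Each integer lies in one of the 24 residue classes modulo 24.
Since 29 > 24, two of the 29 integers must share a residue class by the pigeonhole principle; call them a and b.
Their difference a − b is then a multiple of 24.

True.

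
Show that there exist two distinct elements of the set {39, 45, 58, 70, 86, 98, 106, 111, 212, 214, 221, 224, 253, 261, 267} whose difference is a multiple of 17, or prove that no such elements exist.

No such pair exists.

Two integers differ by a multiple of 17 exactly when they have the same residue mod 17. The residues are 39↦5, 45↦11, 58↦7, 70↦2, 86↦1, 98↦13, 106↦4, 111↦9, 212↦8, 214↦10, 221↦0, 224↦3, 253↦15, 261↦6, 267↦12.
All 15 residues are distinct, so no two elements differ by a multiple of 17.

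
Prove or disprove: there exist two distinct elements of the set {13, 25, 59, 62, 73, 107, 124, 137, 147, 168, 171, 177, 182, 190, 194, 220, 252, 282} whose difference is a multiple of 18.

No such pair exists.

Two integers differ by a multiple of 18 exactly when they have the same residue mod 18. The residues are 13↦13, 25↦7, 59↦5, 62↦8, 73↦1, 107↦17, 124↦16, 137↦11, 147↦3, 168↦6, 171↦9, 177↦15, 182↦2, 190↦10, 194↦14, 220↦4, 252↦0, 282↦12.
All 18 residues are distinct, so no two elements differ by a multiple of 18.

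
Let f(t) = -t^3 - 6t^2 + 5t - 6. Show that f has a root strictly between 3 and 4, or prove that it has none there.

f(3) = -72 and f(4) = -146, both negative, so a sign-change argument is unavailable; we show f keeps this sign on the whole interval.
Substitute t = 3 + u, where 0 < u < 1 on the interval. Expanding, f(3 + u) = -u^3 - 15u^2 - 58u - 72.
All 4 nonzero coefficients of this polynomial in u are negative; hence for u > 0 the value is a sum of negative terms (the constant -72 among them).
So f is strictly negative on (3, 4); no root exists in the interval.

No such root exists.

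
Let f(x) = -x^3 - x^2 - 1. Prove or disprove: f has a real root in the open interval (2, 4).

No.

f(2) = -13 and f(4) = -81, both negative, so a sign-change argument is unavailable; we show f keeps this sign on the whole interval.
Substitute x = 2 + u, where 0 < u < 2 on the interval. Expanding, f(2 + u) = -u^3 - 7u^2 - 16u - 13.
The nonzero coefficients here are all negative, so for u > 0 every term is negative (or zero), and the constant term -13 is strictly negative.
Therefore f(x) < 0 throughout (2, 4), and f has no zero there.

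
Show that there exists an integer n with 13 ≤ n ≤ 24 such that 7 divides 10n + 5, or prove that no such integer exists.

n = 17

For n = 13, 14, 15, 16 the values 135, 145, 155, 165 are not multiples of 7. Try n = 17: 10·17 + 5 = 175 = 25·7, which is divisible by 7.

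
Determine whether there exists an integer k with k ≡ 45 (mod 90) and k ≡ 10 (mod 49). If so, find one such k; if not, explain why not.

k = 3195

gcd(90, 49) = 1, so the Chinese Remainder Theorem guarantees exactly one residue class mod 4410 satisfying both.
Write k = 45 + 90t and require 45 + 90t ≡ 10 (mod 49), i.e. 90t ≡ 14 (mod 49).
90 ≡ 41 (mod 49), so this reads 41t ≡ 14 (mod 49). Invert 41 mod 49 by the Euclidean algorithm: 49 = 1·41 + 8, 41 = 5·8 + 1, 8 = 8·1 + 0; back-substituting, 1 = 41 − 5·8 = 41 − 5·(49 − 1·41) = −5·49 + 6·41. Hence 41·6 ≡ 1, so 41⁻¹ ≡ 6 (mod 49).
Therefore t ≡ 6·14 = 84 ≡ 35 (mod 49).
With t = 35: k = 45 + 90·35 = 3195.
Verify: 3195 = 35·90 + 45 and 3195 = 65·49 + 10. ✓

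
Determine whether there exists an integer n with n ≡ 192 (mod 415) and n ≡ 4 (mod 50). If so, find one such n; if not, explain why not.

No, no such integer exists.

gcd(415, 50) = 5. If n ≡ 192 (mod 415) and n ≡ 4 (mod 50), then n ≡ 192 (mod 5) and n ≡ 4 (mod 5).
But 192 mod 5 = 2 while 4 mod 5 = 4, a contradiction.
Therefore no such n exists.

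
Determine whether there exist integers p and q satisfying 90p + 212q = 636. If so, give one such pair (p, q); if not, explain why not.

Every value of 90p + 212q is a multiple of gcd(90, 212) = 2; since 2 ∣ 636, solutions exist.
Dividing through by 2 reduces the equation to 45p + 106q = 318.
Euclidean algorithm: 106 = 2·45 + 16, 45 = 2·16 + 13, 16 = 1·13 + 3, 13 = 4·3 + 1, 3 = 3·1 + 0.
Working back up the chain: 1 = 13 − 4·3 = 13 − 4·(16 − 1·13) = −4·16 + 5·13 = −4·16 + 5·(45 − 2·16) = 5·45 − 14·16 = 5·45 − 14·(106 − 2·45) = −14·106 + 33·45. So 45·33 + 106·(-14) = 1.
Scaling by 318 gives the particular solution (p, q) = (10494, -4452).
Subtracting 99·106 from p and adding 99·45 to q gives the tidier solution (0, 3).
Check: 90·0 + 212·3 = 0 + 636 = 636. ✓

p = 0, q = 3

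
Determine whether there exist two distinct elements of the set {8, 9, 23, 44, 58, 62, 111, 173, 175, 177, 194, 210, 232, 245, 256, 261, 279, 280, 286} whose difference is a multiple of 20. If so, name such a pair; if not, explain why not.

Two integers differ by a multiple of 20 exactly when they have the same residue mod 20. The residues are 8↦8, 9↦9, 23↦3, 44↦4, 58↦18, 62↦2, 111↦11, 173↦13, 175↦15, 177↦17, 194↦14, 210↦10, 232↦12, 245↦5, 256↦16, 261↦1, 279↦19, 280↦0, 286↦6.
These 19 residues are pairwise different, hence no difference of two elements is divisible by 20.

No, no such pair exists.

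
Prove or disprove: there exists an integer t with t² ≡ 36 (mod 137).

t = 131

t = 131 works: 131² = 17161, and 17161 − 36 = 17125 = 125·137.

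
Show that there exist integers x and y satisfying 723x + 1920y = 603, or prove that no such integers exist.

x = 601, y = -226

Since gcd(723, 1920) = 3 and 603 = 3·201, Bézout's identity guarantees a solution.
Dividing through by 3 reduces the equation to 241x + 640y = 201.
Dividing repeatedly: 640 = 2·241 + 158, 241 = 1·158 + 83, 158 = 1·83 + 75, 83 = 1·75 + 8, 75 = 9·8 + 3, 8 = 2·3 + 2, 3 = 1·2 + 1, 2 = 2·1 + 0.
Working back up the chain: 1 = 3 − 1·2 = 3 − (8 − 2·3) = −8 + 3·3 = −8 + 3·(75 − 9·8) = 3·75 − 28·8 = 3·75 − 28·(83 − 1·75) = −28·83 + 31·75 = −28·83 + 31·(158 − 1·83) = 31·158 − 59·83 = 31·158 − 59·(241 − 1·158) = −59·241 + 90·158 = −59·241 + 90·(640 − 2·241) = 90·640 − 239·241. So 241·(-239) + 640·90 = 1.
Times 201: 241·(-48039) + 640·18090 = 201, so (-48039, 18090) solves it.
Adding 76·640 to x and subtracting 76·241 from y gives the tidier solution (601, -226).
Check: 723·601 + 1920·(-226) = 434523 − 433920 = 603. ✓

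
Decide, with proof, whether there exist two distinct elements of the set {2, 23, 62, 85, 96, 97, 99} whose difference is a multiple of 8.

There is no such pair.

Reduce each element modulo 8: 2↦2, 23↦7, 62↦6, 85↦5, 96↦0, 97↦1, 99↦3.
All 7 residues are distinct, so no two elements differ by a multiple of 8.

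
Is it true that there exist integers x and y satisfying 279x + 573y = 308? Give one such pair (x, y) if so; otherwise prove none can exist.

Any value of 279x + 573y is a multiple of gcd(279, 573) = 3.
However 308 leaves remainder 2 on division by 3.
Therefore 279x + 573y = 308 has no solution in integers.

No such integers exist.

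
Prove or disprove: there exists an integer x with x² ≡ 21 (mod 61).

Apply Euler's criterion with the prime 61: 21 is a quadratic residue iff 21^30 ≡ 1 (mod 61), and a non-residue iff it is ≡ −1.
Squaring successively (mod 61): 21^2 = 441 ≡ 14; 21^4 ≡ 14² = 196 ≡ 13; 21^8 ≡ 13² = 169 ≡ 47; 21^16 ≡ 47² = 2209 ≡ 13.
Since 30 = 16 + 8 + 4 + 2, 21^30 ≡ 13 · 47 · 13 · 14; multiplying out mod 61: 13·47 = 611 ≡ 1, then 1·13 = 13 ≡ 13, then 13·14 = 182 ≡ 60. Thus 21^30 ≡ 60 ≡ −1 (mod 61).
By Euler's criterion 21 is a quadratic non-residue mod 61: no x satisfies x² ≡ 21 (mod 61).

No, no such integer exists.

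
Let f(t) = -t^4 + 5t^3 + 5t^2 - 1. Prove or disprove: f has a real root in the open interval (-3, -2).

f has no root in that interval.

The endpoint values f(-3) = -172 and f(-2) = -37 are both negative. Claim: f(t) < 0 for every t in (-3, -2).
Substitute t = -2 − u, where 0 < u < 1 on the interval. Expanding, f(-2 − u) = -u^4 - 13u^3 - 49u^2 - 72u - 37.
All 5 nonzero coefficients of this polynomial in u are negative; hence for u > 0 the value is a sum of negative terms (the constant -37 among them).
Therefore f(t) < 0 throughout (-3, -2), and f has no zero there.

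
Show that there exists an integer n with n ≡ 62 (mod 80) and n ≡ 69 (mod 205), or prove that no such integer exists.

Reduce both congruences modulo 5, which divides 80 and 205: they say n ≡ 62 (mod 5) and n ≡ 69 (mod 5).
These are incompatible: 62 − 69 = -7 is not divisible by 5.
Therefore no such n exists.

No such integer exists.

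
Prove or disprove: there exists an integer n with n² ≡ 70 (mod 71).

No such integer exists.

Apply Euler's criterion with the prime 71: 70 is a quadratic residue iff 70^35 ≡ 1 (mod 71), and a non-residue iff it is ≡ −1.
Squaring successively (mod 71): 70^2 = 4900 ≡ 1; 70^4 ≡ 1² = 1 ≡ 1; 70^8 ≡ 1² = 1 ≡ 1; 70^16 ≡ 1² = 1 ≡ 1; 70^32 ≡ 1² = 1 ≡ 1.
Since 35 = 32 + 2 + 1, 70^35 ≡ 1 · 1 · 70; multiplying out mod 71: 1·1 = 1 ≡ 1, then 1·70 = 70 ≡ 70. Thus 70^35 ≡ 70 ≡ −1 (mod 71).
The value −1 means 70 is a non-residue modulo 71, so n² ≡ 70 (mod 71) is impossible.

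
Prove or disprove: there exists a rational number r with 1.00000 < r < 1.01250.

Multiplying by 81: 81·1.00000 = 81.00000 and 81·1.01250 = 82.01250, so the integer 82 lies strictly between them.
Hence 82/81 is a rational number with 1.00000 < 82/81 < 1.01250.

r = 82/81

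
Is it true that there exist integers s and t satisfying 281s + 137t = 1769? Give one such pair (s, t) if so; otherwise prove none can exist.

Since gcd(281, 137) = 1, every integer is an integer combination of 281 and 137.
Euclidean algorithm: 281 = 2·137 + 7, 137 = 19·7 + 4, 7 = 1·4 + 3, 4 = 1·3 + 1, 3 = 3·1 + 0.
Unwinding: 1 = 4 − 1·3 = 4 − (7 − 1·4) = −7 + 2·4 = −7 + 2·(137 − 19·7) = 2·137 − 39·7 = 2·137 − 39·(281 − 2·137) = −39·281 + 80·137, i.e. 281·(-39) + 137·80 = 1.
Multiplying through by 1769: s = (-39)·1769 = -68991, t = 80·1769 = 141520 is a solution.
Adding 504·137 to s and subtracting 504·281 from t gives the tidier solution (57, -104).
Indeed 281·57 + 137·(-104) = 16017 − 14248 = 1769.

s = 57, t = -104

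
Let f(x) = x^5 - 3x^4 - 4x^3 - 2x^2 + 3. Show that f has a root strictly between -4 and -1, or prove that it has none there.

Yes, f has a root in the interval.

f(-4) = -1565 and f(-1) = 1, which have opposite signs.
As a polynomial, f is continuous on every closed interval.
By the Intermediate Value Theorem, f takes the value 0 somewhere in the open interval.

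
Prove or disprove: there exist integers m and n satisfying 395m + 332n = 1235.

m = 125, n = -145

395 and 332 are coprime, so 395m + 332n ranges over all of ℤ.
Euclidean algorithm: 395 = 1·332 + 63, 332 = 5·63 + 17, 63 = 3·17 + 12, 17 = 1·12 + 5, 12 = 2·5 + 2, 5 = 2·2 + 1, 2 = 2·1 + 0.
Working back up the chain: 1 = 5 − 2·2 = 5 − 2·(12 − 2·5) = −2·12 + 5·5 = −2·12 + 5·(17 − 1·12) = 5·17 − 7·12 = 5·17 − 7·(63 − 3·17) = −7·63 + 26·17 = −7·63 + 26·(332 − 5·63) = 26·332 − 137·63 = 26·332 − 137·(395 − 1·332) = −137·395 + 163·332. So 395·(-137) + 332·163 = 1.
Multiplying through by 1235: m = (-137)·1235 = -169195, n = 163·1235 = 201305 is a solution.
The general solution is m = -169195 + 332k, n = 201305 − 395k; taking k = 510 gives the smaller pair m = 125, n = -145.
Indeed 395·125 + 332·(-145) = 49375 − 48140 = 1235.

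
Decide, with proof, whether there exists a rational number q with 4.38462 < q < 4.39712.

q = 79/18

Look for a denominator N such that an integer falls strictly between N·4.38462 and N·4.39712. N = 18 works: 18·4.38462 = 78.92316 < 79 < 79.14816 = 18·4.39712.
So q = 79/18 works: it is a ratio of integers, and dividing 18·4.38462 < 79 < 18·4.39712 through by 18 gives 4.38462 < 79/18 < 4.39712.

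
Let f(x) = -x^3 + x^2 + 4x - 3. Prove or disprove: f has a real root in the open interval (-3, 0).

Such a root exists.

f(-3) = 21 and f(0) = -3, which have opposite signs.
f is continuous everywhere (it is a polynomial), in particular on [-3, 0].
By the Intermediate Value Theorem f must vanish at some point of (-3, 0).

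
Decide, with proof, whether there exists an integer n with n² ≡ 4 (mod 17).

n = 2

Take n = 2. Then 2² = 4, and since 0 ≤ 4 < 17 this is already reduced: 2² ≡ 4 (mod 17).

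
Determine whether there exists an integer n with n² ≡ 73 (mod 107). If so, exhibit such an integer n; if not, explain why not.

107 is prime, so by Euler's criterion 73 is a square mod 107 iff 73^((107−1)/2) = 73^53 ≡ 1 (mod 107).
Squaring successively (mod 107): 73^2 = 5329 ≡ 86; 73^4 ≡ 86² = 7396 ≡ 13; 73^8 ≡ 13² = 169 ≡ 62; 73^16 ≡ 62² = 3844 ≡ 99; 73^32 ≡ 99² = 9801 ≡ 64.
Since 53 = 32 + 16 + 4 + 1, 73^53 ≡ 64 · 99 · 13 · 73; multiplying out mod 107: 64·99 = 6336 ≡ 23, then 23·13 = 299 ≡ 85, then 85·73 = 6205 ≡ 106. Thus 73^53 ≡ 106 ≡ −1 (mod 107).
By Euler's criterion 73 is a quadratic non-residue mod 107: no n satisfies n² ≡ 73 (mod 107).

There is no such integer.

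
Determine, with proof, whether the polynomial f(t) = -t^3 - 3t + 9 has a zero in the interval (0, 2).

f(0) = 9 and f(2) = -5, which have opposite signs.
Since f is a polynomial it is continuous on [0, 2].
By the Intermediate Value Theorem, f takes the value 0 somewhere in the open interval.

Yes, f has a root in the interval.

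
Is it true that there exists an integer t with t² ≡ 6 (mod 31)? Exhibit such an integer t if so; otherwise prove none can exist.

Apply Euler's criterion with the prime 31: 6 is a quadratic residue iff 6^15 ≡ 1 (mod 31), and a non-residue iff it is ≡ −1.
Repeated squaring mod 31: 6^2 = 36 ≡ 5; 6^4 ≡ 5² = 25 ≡ 25; 6^8 ≡ 25² = 625 ≡ 5.
Since 15 = 8 + 4 + 2 + 1, 6^15 ≡ 5 · 25 · 5 · 6; multiplying out mod 31: 5·25 = 125 ≡ 1, then 1·5 = 5 ≡ 5, then 5·6 = 30 ≡ 30. Thus 6^15 ≡ 30 ≡ −1 (mod 31).
By Euler's criterion 6 is a quadratic non-residue mod 31: no t satisfies t² ≡ 6 (mod 31).

No such integer exists.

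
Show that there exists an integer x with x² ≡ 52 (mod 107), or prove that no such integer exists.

x = 42

x = 42 works: 42² = 1764, and 1764 − 52 = 1712 = 16·107.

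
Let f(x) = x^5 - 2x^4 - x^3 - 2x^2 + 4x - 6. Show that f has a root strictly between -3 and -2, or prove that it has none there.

The endpoint values f(-3) = -414 and f(-2) = -78 are both negative. Claim: f(x) < 0 for every x in (-3, -2).
Substitute x = -2 − u, where 0 < u < 1 on the interval. Expanding, f(-2 − u) = -u^5 - 12u^4 - 55u^3 - 124u^2 - 144u - 78.
The nonzero coefficients here are all negative, so for u > 0 every term is negative (or zero), and the constant term -78 is strictly negative.
Therefore f(x) < 0 throughout (-3, -2), and f has no zero there.

No such root exists.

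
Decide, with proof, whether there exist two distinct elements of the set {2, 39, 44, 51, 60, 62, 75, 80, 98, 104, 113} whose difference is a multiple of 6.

Yes: 2 and 44.

Reduce each element mod 6: 2↦2, 39↦3, 44↦2, 51↦3, 60↦0, 62↦2, 75↦3, 80↦2, 98↦2, 104↦2, 113↦5. The residue 2 repeats (at 2 and 44), and 44 − 2 = 42 = 7·6.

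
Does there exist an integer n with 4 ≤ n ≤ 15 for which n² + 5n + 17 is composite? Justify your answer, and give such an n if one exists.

At n = 9: 9² + 5·9 + 17 = 143 = 11·13, which is composite.

n = 9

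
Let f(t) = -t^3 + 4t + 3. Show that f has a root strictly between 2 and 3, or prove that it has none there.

Yes, f has a root in the interval.

f(2) = 3 and f(3) = -12, which have opposite signs.
As a polynomial, f is continuous on every closed interval.
By the Intermediate Value Theorem f must vanish at some point of (2, 3).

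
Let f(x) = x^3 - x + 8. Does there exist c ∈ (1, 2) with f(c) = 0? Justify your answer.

No such root exists.

f(1) = 8 and f(2) = 14, both positive, so a sign-change argument is unavailable; we show f keeps this sign on the whole interval.
Shift to the endpoint 1: with x = 1 + u (0 < u < 1), one computes f(1 + u) = u^3 + 3u^2 + 2u + 8.
The nonzero coefficients here are all positive, so for u > 0 every term is positive (or zero), and the constant term 8 is strictly positive.
Therefore f(x) > 0 throughout (1, 2), and f has no zero there.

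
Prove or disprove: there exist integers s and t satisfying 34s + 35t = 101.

Since gcd(34, 35) = 1, every integer is an integer combination of 34 and 35.
Dividing repeatedly: 35 = 1·34 + 1, 34 = 34·1 + 0.
Unwinding: 1 = 35 − 1·34, i.e. 34·(-1) + 35·1 = 1.
Times 101: 34·(-101) + 35·101 = 101, so (-101, 101) solves it.
The general solution is s = -101 + 35k, t = 101 − 34k; taking k = 3 gives the smaller pair s = 4, t = -1.
Check: 34·4 + 35·(-1) = 136 − 35 = 101. ✓

s = 4, t = -1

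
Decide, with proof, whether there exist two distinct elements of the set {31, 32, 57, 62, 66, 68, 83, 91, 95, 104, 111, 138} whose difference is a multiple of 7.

31 and 66 are such a pair.

Reduce each element mod 7: 31↦3, 32↦4, 57↦1, 62↦6, 66↦3, 68↦5, 83↦6, 91↦0, 95↦4, 104↦6, 111↦6, 138↦5. The residue 3 repeats (at 31 and 66), and 66 − 31 = 35 = 5·7.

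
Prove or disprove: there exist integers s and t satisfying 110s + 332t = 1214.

Since gcd(110, 332) = 2 and 1214 = 2·607, Bézout's identity guarantees a solution.
Dividing through by 2 reduces the equation to 55s + 166t = 607.
Run the Euclidean algorithm on 166 and 55: 166 = 3·55 + 1, 55 = 55·1 + 0.
Working back up the chain: 1 = 166 − 3·55. So 55·(-3) + 166·1 = 1.
Scaling by 607 gives the particular solution (s, t) = (-1821, 607).
The general solution is s = -1821 + 166k, t = 607 − 55k; taking k = 11 gives the smaller pair s = 5, t = 2.
Check: 110·5 + 332·2 = 550 + 664 = 1214. ✓

s = 5, t = 2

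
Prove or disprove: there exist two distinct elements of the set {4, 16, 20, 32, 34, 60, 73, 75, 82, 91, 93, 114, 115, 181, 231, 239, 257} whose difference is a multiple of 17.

Residues mod 17: 4↦4, 16↦16, 20↦3, 32↦15, 34↦0, 60↦9, 73↦5, 75↦7, 82↦14, 91↦6, 93↦8, 114↦12, 115↦13, 181↦11, 231↦10, 239↦1, 257↦2.
All 17 residues are distinct, so no two elements differ by a multiple of 17.

No such pair exists.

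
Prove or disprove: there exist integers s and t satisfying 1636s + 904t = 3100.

s = 3, t = -2

gcd(1636, 904) = 4, and 4 divides 3100, so integer solutions exist.
Dividing through by 4 reduces the equation to 409s + 226t = 775.
Run the Euclidean algorithm on 409 and 226: 409 = 1·226 + 183, 226 = 1·183 + 43, 183 = 4·43 + 11, 43 = 3·11 + 10, 11 = 1·10 + 1, 10 = 10·1 + 0.
Working back up the chain: 1 = 11 − 1·10 = 11 − (43 − 3·11) = −43 + 4·11 = −43 + 4·(183 − 4·43) = 4·183 − 17·43 = 4·183 − 17·(226 − 1·183) = −17·226 + 21·183 = −17·226 + 21·(409 − 1·226) = 21·409 − 38·226. So 409·21 + 226·(-38) = 1.
Multiplying through by 775: s = 21·775 = 16275, t = (-38)·775 = -29450 is a solution.
The general solution is s = 16275 + 226k, t = -29450 − 409k; taking k = -72 gives the smaller pair s = 3, t = -2.
Indeed 1636·3 + 904·(-2) = 4908 − 1808 = 3100.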